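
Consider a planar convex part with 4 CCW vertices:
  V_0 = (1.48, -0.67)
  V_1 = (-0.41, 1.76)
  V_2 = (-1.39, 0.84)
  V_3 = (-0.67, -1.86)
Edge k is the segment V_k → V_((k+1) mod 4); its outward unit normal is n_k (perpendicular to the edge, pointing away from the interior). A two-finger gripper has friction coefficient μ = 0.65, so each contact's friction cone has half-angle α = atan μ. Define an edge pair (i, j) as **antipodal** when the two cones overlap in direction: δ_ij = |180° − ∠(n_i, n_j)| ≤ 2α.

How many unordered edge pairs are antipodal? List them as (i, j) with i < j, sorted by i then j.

count = 2; pairs: (0,2), (1,3)

α = atan 0.65 = 33.02°;  2α = 66.05°
n_0 = (+0.7894, +0.6139)
n_1 = (-0.6844, +0.7291)
n_2 = (-0.9662, -0.2577)
n_3 = (+0.4843, -0.8749)
  (0,1): δ = 84.68°  ·
  (0,2): δ = 22.94°  ✓
  (0,3): δ = 81.09°  ·
  (1,2): δ = 118.26°  ·
  (1,3): δ = 14.23°  ✓
  (2,3): δ = 75.97°  ·
antipodal pairs: 2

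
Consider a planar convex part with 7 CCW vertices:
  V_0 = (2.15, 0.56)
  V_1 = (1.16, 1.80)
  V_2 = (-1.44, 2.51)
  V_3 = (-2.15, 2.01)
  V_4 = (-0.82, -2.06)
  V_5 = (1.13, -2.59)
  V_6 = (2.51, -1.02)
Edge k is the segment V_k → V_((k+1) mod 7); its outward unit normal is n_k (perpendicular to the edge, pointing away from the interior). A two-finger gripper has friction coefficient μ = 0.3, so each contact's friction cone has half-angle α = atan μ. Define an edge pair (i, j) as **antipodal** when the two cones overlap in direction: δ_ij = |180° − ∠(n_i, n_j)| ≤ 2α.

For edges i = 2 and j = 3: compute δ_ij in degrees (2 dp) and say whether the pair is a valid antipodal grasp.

α = atan 0.3 = 16.70°;  2α = 33.40°
edge 2: e_2 = (-0.71, -0.50);  n_2 = (-0.5758, +0.8176)
edge 3: e_3 = (+1.33, -4.07);  n_3 = (-0.9505, -0.3106)
∠(n_2, n_3) = 72.94°
δ = |180° − 72.94°| = 107.06°
107.06° > 2α = 33.40°  →  invalid

δ = 107.06°, invalid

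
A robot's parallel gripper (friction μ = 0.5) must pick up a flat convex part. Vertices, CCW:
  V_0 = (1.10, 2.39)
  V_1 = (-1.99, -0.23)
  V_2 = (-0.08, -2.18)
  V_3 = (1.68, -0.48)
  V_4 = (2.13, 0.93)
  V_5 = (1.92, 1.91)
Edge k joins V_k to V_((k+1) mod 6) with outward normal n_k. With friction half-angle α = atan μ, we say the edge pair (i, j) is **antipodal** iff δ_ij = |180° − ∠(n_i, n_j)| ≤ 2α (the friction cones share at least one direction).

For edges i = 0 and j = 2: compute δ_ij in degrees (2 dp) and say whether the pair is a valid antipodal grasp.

α = atan 0.5 = 26.57°;  2α = 53.13°
edge 0: e_0 = (-3.09, -2.62);  n_0 = (-0.6467, +0.7627)
edge 2: e_2 = (+1.76, +1.70);  n_2 = (+0.6947, -0.7193)
∠(n_0, n_2) = 176.29°
δ = |180° − 176.29°| = 3.71°
3.71° ≤ 2α = 53.13°  →  valid

δ = 3.71°, valid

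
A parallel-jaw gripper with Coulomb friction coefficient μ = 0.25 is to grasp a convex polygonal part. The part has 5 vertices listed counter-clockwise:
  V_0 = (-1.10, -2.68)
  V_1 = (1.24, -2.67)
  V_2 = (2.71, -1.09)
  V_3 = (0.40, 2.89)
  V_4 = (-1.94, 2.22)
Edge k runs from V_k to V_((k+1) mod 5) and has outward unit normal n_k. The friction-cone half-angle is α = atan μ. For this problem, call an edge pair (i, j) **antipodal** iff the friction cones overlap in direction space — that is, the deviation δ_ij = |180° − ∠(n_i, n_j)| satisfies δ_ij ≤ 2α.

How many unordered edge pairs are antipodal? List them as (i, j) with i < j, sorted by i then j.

count = 2; pairs: (0,3), (2,4)

α = atan 0.25 = 14.04°;  2α = 28.07°
n_0 = (+0.0043, -1.0000)
n_1 = (+0.7321, -0.6812)
n_2 = (+0.8649, +0.5020)
n_3 = (-0.2753, +0.9614)
n_4 = (-0.9856, -0.1690)
  (0,1): δ = 133.18°  ·
  (0,2): δ = 60.11°  ·
  (0,3): δ = 15.73°  ✓
  (0,4): δ = 99.48°  ·
  (1,2): δ = 106.93°  ·
  (1,3): δ = 31.09°  ·
  (1,4): δ = 52.66°  ·
  (2,3): δ = 104.15°  ·
  (2,4): δ = 20.40°  ✓
  (3,4): δ = 96.25°  ·
antipodal pairs: 2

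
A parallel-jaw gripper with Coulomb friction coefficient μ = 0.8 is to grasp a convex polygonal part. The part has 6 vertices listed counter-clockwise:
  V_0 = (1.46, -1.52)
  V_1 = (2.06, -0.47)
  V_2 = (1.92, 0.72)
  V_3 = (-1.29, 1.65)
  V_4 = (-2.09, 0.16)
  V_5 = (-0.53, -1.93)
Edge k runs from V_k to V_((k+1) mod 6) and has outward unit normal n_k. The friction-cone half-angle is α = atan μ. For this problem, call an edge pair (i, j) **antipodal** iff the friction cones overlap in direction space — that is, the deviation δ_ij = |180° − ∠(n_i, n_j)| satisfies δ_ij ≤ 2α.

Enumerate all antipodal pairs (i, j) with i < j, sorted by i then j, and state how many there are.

count = 8; pairs: (0,2), (0,3), (0,4), (1,3), (1,4), (2,4), (2,5), (3,5)

α = atan 0.8 = 38.66°;  2α = 77.32°
n_0 = (+0.8682, -0.4961)
n_1 = (+0.9932, +0.1168)
n_2 = (+0.2783, +0.9605)
n_3 = (-0.8810, +0.4730)
n_4 = (-0.8014, -0.5982)
n_5 = (+0.2018, -0.9794)
  (0,1): δ = 143.55°  ·
  (0,2): δ = 76.41°  ✓
  (0,3): δ = 1.51°  ✓
  (0,4): δ = 66.48°  ✓
  (0,5): δ = 131.39°  ·
  (1,2): δ = 112.87°  ·
  (1,3): δ = 34.94°  ✓
  (1,4): δ = 30.03°  ✓
  (1,5): δ = 94.93°  ·
  (2,3): δ = 102.07°  ·
  (2,4): δ = 37.10°  ✓
  (2,5): δ = 27.80°  ✓
  (3,4): δ = 115.03°  ·
  (3,5): δ = 50.13°  ✓
  (4,5): δ = 115.10°  ·
antipodal pairs: 8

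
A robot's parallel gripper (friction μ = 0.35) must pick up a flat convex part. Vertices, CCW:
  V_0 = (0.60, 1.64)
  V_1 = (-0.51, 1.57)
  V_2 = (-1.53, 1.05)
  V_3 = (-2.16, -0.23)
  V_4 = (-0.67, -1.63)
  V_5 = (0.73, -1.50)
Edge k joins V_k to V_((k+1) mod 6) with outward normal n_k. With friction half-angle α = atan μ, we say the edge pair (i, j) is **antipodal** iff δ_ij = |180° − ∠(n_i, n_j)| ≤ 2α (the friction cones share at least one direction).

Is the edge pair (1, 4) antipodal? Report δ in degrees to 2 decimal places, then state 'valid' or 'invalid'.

α = atan 0.35 = 19.29°;  2α = 38.58°
edge 1: e_1 = (-1.02, -0.52);  n_1 = (-0.4542, +0.8909)
edge 4: e_4 = (+1.40, +0.13);  n_4 = (+0.0925, -0.9957)
∠(n_1, n_4) = 158.29°
δ = |180° − 158.29°| = 21.71°
21.71° ≤ 2α = 38.58°  →  valid

δ = 21.71°, valid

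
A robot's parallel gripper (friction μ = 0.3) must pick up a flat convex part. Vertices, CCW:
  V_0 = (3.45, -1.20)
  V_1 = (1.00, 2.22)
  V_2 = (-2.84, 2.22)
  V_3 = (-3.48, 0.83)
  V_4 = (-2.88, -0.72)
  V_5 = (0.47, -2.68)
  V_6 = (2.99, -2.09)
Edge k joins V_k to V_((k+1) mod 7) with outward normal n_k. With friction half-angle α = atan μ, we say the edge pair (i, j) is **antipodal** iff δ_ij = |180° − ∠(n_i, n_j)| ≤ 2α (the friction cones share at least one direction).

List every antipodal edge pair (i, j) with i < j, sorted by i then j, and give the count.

count = 5; pairs: (0,3), (0,4), (1,4), (1,5), (2,6)

α = atan 0.3 = 16.70°;  2α = 33.40°
n_0 = (+0.8129, +0.5824)
n_1 = (+0.0000, +1.0000)
n_2 = (-0.9083, +0.4182)
n_3 = (-0.9326, -0.3610)
n_4 = (-0.5050, -0.8631)
n_5 = (+0.2280, -0.9737)
n_6 = (+0.8884, -0.4592)
  (0,1): δ = 125.62°  ·
  (0,2): δ = 60.34°  ·
  (0,3): δ = 14.46°  ✓
  (0,4): δ = 24.05°  ✓
  (0,5): δ = 67.56°  ·
  (0,6): δ = 117.05°  ·
  (1,2): δ = 114.72°  ·
  (1,3): δ = 68.84°  ·
  (1,4): δ = 30.33°  ✓
  (1,5): δ = 13.18°  ✓
  (1,6): δ = 62.67°  ·
  (2,3): δ = 134.12°  ·
  (2,4): δ = 95.61°  ·
  (2,5): δ = 52.10°  ·
  (2,6): δ = 2.61°  ✓
  (3,4): δ = 141.49°  ·
  (3,5): δ = 97.98°  ·
  (3,6): δ = 48.49°  ·
  (4,5): δ = 136.49°  ·
  (4,6): δ = 87.00°  ·
  (5,6): δ = 130.51°  ·
antipodal pairs: 5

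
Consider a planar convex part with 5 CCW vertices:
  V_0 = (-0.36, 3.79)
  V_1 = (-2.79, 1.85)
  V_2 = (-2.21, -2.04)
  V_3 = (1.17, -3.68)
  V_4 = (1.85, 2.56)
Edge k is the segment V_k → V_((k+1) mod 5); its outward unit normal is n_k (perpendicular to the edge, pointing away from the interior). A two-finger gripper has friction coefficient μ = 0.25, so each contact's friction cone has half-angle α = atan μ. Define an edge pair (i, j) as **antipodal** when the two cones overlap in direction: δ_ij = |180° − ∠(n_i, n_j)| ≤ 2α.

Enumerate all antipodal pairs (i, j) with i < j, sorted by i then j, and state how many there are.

count = 2; pairs: (1,3), (2,4)

α = atan 0.25 = 14.04°;  2α = 28.07°
n_0 = (-0.6239, +0.7815)
n_1 = (-0.9891, -0.1475)
n_2 = (-0.4365, -0.8997)
n_3 = (+0.9941, -0.1083)
n_4 = (+0.4863, +0.8738)
  (0,1): δ = 120.12°  ·
  (0,2): δ = 64.49°  ·
  (0,3): δ = 45.18°  ·
  (0,4): δ = 112.30°  ·
  (1,2): δ = 124.36°  ·
  (1,3): δ = 14.70°  ✓
  (1,4): δ = 52.42°  ·
  (2,3): δ = 70.34°  ·
  (2,4): δ = 3.22°  ✓
  (3,4): δ = 112.88°  ·
antipodal pairs: 2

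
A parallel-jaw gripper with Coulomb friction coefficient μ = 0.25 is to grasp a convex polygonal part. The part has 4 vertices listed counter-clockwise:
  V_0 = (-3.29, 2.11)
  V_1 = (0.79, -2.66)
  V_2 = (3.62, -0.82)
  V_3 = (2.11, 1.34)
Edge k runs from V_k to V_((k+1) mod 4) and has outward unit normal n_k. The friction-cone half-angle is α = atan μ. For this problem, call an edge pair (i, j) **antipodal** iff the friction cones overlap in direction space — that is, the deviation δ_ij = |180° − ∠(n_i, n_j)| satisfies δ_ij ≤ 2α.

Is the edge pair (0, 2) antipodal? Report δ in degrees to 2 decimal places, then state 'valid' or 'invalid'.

α = atan 0.25 = 14.04°;  2α = 28.07°
edge 0: e_0 = (+4.08, -4.77);  n_0 = (-0.7599, -0.6500)
edge 2: e_2 = (-1.51, +2.16);  n_2 = (+0.8196, +0.5730)
∠(n_0, n_2) = 174.41°
δ = |180° − 174.41°| = 5.59°
5.59° ≤ 2α = 28.07°  →  valid

δ = 5.59°, valid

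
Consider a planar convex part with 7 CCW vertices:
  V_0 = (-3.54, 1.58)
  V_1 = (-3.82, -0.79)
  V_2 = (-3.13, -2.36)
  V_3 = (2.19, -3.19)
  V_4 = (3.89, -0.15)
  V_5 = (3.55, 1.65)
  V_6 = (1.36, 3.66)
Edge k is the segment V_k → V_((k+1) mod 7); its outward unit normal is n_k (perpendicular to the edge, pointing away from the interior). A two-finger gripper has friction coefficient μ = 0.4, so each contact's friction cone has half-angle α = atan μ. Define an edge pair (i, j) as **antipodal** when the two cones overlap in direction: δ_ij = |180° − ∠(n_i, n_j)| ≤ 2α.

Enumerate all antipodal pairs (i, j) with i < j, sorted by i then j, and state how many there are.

count = 7; pairs: (0,3), (0,4), (1,4), (1,5), (2,5), (2,6), (3,6)

α = atan 0.4 = 21.80°;  2α = 43.60°
n_0 = (-0.9931, +0.1173)
n_1 = (-0.9155, -0.4023)
n_2 = (-0.1542, -0.9880)
n_3 = (+0.8728, -0.4881)
n_4 = (+0.9826, +0.1856)
n_5 = (+0.6762, +0.7367)
n_6 = (-0.3907, +0.9205)
  (0,1): δ = 149.54°  ·
  (0,2): δ = 92.13°  ·
  (0,3): δ = 22.48°  ✓
  (0,4): δ = 17.43°  ✓
  (0,5): δ = 54.19°  ·
  (0,6): δ = 119.74°  ·
  (1,2): δ = 122.59°  ·
  (1,3): δ = 52.94°  ·
  (1,4): δ = 13.03°  ✓
  (1,5): δ = 23.73°  ✓
  (1,6): δ = 89.28°  ·
  (2,3): δ = 110.35°  ·
  (2,4): δ = 70.44°  ·
  (2,5): δ = 33.68°  ✓
  (2,6): δ = 31.87°  ✓
  (3,4): δ = 140.09°  ·
  (3,5): δ = 103.33°  ·
  (3,6): δ = 37.78°  ✓
  (4,5): δ = 143.24°  ·
  (4,6): δ = 77.70°  ·
  (5,6): δ = 114.45°  ·
antipodal pairs: 7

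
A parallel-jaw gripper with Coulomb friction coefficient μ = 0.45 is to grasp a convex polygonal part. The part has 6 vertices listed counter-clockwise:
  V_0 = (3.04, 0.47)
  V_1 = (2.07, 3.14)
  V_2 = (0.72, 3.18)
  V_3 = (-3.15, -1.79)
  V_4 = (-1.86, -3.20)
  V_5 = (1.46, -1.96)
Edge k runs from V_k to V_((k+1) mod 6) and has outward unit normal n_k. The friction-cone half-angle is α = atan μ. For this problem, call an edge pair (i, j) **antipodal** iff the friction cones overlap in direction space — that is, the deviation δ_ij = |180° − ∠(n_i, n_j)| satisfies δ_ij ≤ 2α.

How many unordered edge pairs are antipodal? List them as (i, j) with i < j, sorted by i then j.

α = atan 0.45 = 24.23°;  2α = 48.46°
n_0 = (+0.9399, +0.3415)
n_1 = (+0.0296, +0.9996)
n_2 = (-0.7890, +0.6144)
n_3 = (-0.7378, -0.6750)
n_4 = (+0.3499, -0.9368)
n_5 = (+0.8384, -0.5451)
  (0,1): δ = 111.66°  ·
  (0,2): δ = 57.87°  ·
  (0,3): δ = 22.49°  ✓
  (0,4): δ = 90.51°  ·
  (0,5): δ = 127.00°  ·
  (1,2): δ = 126.21°  ·
  (1,3): δ = 45.85°  ✓
  (1,4): δ = 22.18°  ✓
  (1,5): δ = 58.67°  ·
  (2,3): δ = 99.64°  ·
  (2,4): δ = 31.61°  ✓
  (2,5): δ = 4.87°  ✓
  (3,4): δ = 111.97°  ·
  (3,5): δ = 75.49°  ·
  (4,5): δ = 143.51°  ·
antipodal pairs: 5

count = 5; pairs: (0,3), (1,3), (1,4), (2,4), (2,5)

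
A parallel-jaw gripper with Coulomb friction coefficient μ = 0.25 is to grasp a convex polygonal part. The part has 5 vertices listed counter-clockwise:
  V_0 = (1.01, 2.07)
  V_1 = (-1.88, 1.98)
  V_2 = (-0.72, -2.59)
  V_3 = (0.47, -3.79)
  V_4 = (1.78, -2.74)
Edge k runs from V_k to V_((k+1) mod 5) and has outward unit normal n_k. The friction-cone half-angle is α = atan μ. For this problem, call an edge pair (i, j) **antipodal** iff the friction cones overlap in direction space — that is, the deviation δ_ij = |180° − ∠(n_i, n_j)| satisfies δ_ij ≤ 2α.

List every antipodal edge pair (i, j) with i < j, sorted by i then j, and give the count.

α = atan 0.25 = 14.04°;  2α = 28.07°
n_0 = (-0.0311, +0.9995)
n_1 = (-0.9693, -0.2460)
n_2 = (-0.7101, -0.7041)
n_3 = (+0.6254, -0.7803)
n_4 = (+0.9874, +0.1581)
  (0,1): δ = 77.54°  ·
  (0,2): δ = 47.02°  ·
  (0,3): δ = 36.93°  ·
  (0,4): δ = 97.31°  ·
  (1,2): δ = 149.48°  ·
  (1,3): δ = 65.53°  ·
  (1,4): δ = 5.15°  ✓
  (2,3): δ = 96.05°  ·
  (2,4): δ = 35.67°  ·
  (3,4): δ = 119.62°  ·
antipodal pairs: 1

count = 1; pairs: (1,4)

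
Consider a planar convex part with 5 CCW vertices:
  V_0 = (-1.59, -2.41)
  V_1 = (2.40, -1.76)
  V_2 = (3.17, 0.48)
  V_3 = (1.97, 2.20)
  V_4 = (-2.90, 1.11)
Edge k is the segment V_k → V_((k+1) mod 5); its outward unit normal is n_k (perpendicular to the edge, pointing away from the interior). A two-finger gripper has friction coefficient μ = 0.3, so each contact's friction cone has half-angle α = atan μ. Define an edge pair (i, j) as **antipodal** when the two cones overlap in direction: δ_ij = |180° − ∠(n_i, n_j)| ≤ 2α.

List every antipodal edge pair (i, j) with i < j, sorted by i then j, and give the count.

count = 2; pairs: (0,3), (2,4)

α = atan 0.3 = 16.70°;  2α = 33.40°
n_0 = (+0.1608, -0.9870)
n_1 = (+0.9457, -0.3251)
n_2 = (+0.8201, +0.5722)
n_3 = (-0.2184, +0.9759)
n_4 = (-0.9372, -0.3488)
  (0,1): δ = 118.22°  ·
  (0,2): δ = 64.35°  ·
  (0,3): δ = 3.36°  ✓
  (0,4): δ = 101.16°  ·
  (1,2): δ = 126.13°  ·
  (1,3): δ = 58.41°  ·
  (1,4): δ = 39.38°  ·
  (2,3): δ = 112.29°  ·
  (2,4): δ = 14.49°  ✓
  (3,4): δ = 82.20°  ·
antipodal pairs: 2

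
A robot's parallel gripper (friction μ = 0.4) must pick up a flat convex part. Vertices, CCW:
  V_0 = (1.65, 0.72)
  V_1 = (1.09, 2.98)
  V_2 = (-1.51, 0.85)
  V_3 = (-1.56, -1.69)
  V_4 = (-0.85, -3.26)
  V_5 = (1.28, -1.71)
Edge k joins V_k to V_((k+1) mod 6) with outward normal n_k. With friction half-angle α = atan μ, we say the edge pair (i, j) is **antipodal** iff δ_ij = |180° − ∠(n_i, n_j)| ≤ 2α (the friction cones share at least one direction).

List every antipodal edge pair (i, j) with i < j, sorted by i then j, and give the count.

count = 6; pairs: (0,2), (0,3), (1,4), (1,5), (2,5), (3,5)

α = atan 0.4 = 21.80°;  2α = 43.60°
n_0 = (+0.9706, +0.2405)
n_1 = (-0.6337, +0.7736)
n_2 = (-0.9998, +0.0197)
n_3 = (-0.9112, -0.4121)
n_4 = (+0.5884, -0.8086)
n_5 = (+0.9886, -0.1505)
  (0,1): δ = 64.59°  ·
  (0,2): δ = 15.04°  ✓
  (0,3): δ = 10.42°  ✓
  (0,4): δ = 112.13°  ·
  (0,5): δ = 157.43°  ·
  (1,2): δ = 130.45°  ·
  (1,3): δ = 104.99°  ·
  (1,4): δ = 3.28°  ✓
  (1,5): δ = 42.02°  ✓
  (2,3): δ = 154.54°  ·
  (2,4): δ = 52.83°  ·
  (2,5): δ = 7.53°  ✓
  (3,4): δ = 78.29°  ·
  (3,5): δ = 32.99°  ✓
  (4,5): δ = 134.70°  ·
antipodal pairs: 6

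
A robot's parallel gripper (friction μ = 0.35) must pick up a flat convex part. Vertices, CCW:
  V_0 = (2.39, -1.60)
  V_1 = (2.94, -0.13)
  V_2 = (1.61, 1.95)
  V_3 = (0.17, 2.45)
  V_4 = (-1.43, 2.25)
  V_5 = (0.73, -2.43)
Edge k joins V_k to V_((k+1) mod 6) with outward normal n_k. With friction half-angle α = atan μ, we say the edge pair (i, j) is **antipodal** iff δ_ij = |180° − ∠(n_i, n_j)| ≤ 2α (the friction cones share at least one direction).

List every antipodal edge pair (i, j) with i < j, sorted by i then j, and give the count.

α = atan 0.35 = 19.29°;  2α = 38.58°
n_0 = (+0.9366, -0.3504)
n_1 = (+0.8425, +0.5387)
n_2 = (+0.3280, +0.9447)
n_3 = (-0.1240, +0.9923)
n_4 = (-0.9080, -0.4191)
n_5 = (+0.4472, -0.8944)
  (0,1): δ = 126.89°  ·
  (0,2): δ = 88.63°  ·
  (0,3): δ = 62.36°  ·
  (0,4): δ = 45.29°  ·
  (0,5): δ = 137.08°  ·
  (1,2): δ = 141.74°  ·
  (1,3): δ = 115.47°  ·
  (1,4): δ = 7.82°  ✓
  (1,5): δ = 83.97°  ·
  (2,3): δ = 153.73°  ·
  (2,4): δ = 46.08°  ·
  (2,5): δ = 45.71°  ·
  (3,4): δ = 72.35°  ·
  (3,5): δ = 19.44°  ✓
  (4,5): δ = 88.21°  ·
antipodal pairs: 2

count = 2; pairs: (1,4), (3,5)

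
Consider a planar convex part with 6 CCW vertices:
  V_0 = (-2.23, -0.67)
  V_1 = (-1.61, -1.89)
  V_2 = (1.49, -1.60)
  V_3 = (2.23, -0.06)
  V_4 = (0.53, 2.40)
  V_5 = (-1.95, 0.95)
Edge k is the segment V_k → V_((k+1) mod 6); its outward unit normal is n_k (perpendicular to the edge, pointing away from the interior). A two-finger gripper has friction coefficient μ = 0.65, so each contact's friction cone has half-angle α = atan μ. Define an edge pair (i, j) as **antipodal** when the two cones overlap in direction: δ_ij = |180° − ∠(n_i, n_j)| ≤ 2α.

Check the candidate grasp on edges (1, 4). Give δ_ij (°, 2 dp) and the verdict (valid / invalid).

α = atan 0.65 = 33.02°;  2α = 66.05°
edge 1: e_1 = (+3.10, +0.29);  n_1 = (+0.0931, -0.9957)
edge 4: e_4 = (-2.48, -1.45);  n_4 = (-0.5047, +0.8633)
∠(n_1, n_4) = 155.03°
δ = |180° − 155.03°| = 24.97°
24.97° ≤ 2α = 66.05°  →  valid

δ = 24.97°, valid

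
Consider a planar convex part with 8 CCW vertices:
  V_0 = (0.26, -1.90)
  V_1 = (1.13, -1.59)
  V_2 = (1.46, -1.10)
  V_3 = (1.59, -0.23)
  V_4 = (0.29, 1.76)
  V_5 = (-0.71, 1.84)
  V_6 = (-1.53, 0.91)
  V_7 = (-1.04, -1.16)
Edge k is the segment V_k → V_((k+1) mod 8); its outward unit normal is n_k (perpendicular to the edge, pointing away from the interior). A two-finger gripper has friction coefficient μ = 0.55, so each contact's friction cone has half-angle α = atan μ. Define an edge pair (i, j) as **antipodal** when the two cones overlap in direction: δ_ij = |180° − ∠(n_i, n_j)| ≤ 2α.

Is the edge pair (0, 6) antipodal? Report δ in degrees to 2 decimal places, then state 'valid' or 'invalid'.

δ = 83.71°, invalid

α = atan 0.55 = 28.81°;  2α = 57.62°
edge 0: e_0 = (+0.87, +0.31);  n_0 = (+0.3357, -0.9420)
edge 6: e_6 = (+0.49, -2.07);  n_6 = (-0.9731, -0.2303)
∠(n_0, n_6) = 96.29°
δ = |180° − 96.29°| = 83.71°
83.71° > 2α = 57.62°  →  invalid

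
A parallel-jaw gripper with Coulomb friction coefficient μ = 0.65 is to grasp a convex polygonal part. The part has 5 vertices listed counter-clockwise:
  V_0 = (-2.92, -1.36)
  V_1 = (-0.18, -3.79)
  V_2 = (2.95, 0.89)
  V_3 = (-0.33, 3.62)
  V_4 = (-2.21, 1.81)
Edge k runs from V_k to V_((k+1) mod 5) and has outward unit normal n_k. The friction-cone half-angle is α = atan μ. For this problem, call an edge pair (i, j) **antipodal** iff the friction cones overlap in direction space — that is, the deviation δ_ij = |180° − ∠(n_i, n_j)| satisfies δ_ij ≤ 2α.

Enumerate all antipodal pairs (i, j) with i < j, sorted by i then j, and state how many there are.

count = 4; pairs: (0,2), (1,3), (1,4), (2,4)

α = atan 0.65 = 33.02°;  2α = 66.05°
n_0 = (-0.6635, -0.7482)
n_1 = (+0.8312, -0.5559)
n_2 = (+0.6397, +0.7686)
n_3 = (-0.6936, +0.7204)
n_4 = (-0.9758, +0.2186)
  (0,1): δ = 82.21°  ·
  (0,2): δ = 1.80°  ✓
  (0,3): δ = 85.48°  ·
  (0,4): δ = 118.94°  ·
  (1,2): δ = 96.00°  ·
  (1,3): δ = 12.31°  ✓
  (1,4): δ = 21.15°  ✓
  (2,3): δ = 96.32°  ·
  (2,4): δ = 62.85°  ✓
  (3,4): δ = 146.54°  ·
antipodal pairs: 4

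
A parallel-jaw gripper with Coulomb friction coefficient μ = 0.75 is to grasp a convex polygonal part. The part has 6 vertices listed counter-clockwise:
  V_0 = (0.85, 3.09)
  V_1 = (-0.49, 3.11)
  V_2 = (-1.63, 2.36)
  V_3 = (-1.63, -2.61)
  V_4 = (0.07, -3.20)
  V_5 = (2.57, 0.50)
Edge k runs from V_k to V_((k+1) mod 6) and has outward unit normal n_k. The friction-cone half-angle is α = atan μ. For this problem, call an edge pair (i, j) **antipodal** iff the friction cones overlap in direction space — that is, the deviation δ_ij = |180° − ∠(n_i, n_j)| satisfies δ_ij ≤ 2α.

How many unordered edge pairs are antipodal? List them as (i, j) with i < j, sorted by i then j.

α = atan 0.75 = 36.87°;  2α = 73.74°
n_0 = (+0.0149, +0.9999)
n_1 = (-0.5496, +0.8354)
n_2 = (-1.0000, -0.0000)
n_3 = (-0.3279, -0.9447)
n_4 = (+0.8286, -0.5599)
n_5 = (+0.8330, +0.5532)
  (0,1): δ = 145.80°  ·
  (0,2): δ = 89.14°  ·
  (0,3): δ = 18.28°  ✓
  (0,4): δ = 56.81°  ✓
  (0,5): δ = 124.44°  ·
  (1,2): δ = 123.34°  ·
  (1,3): δ = 52.48°  ✓
  (1,4): δ = 22.61°  ✓
  (1,5): δ = 90.25°  ·
  (2,3): δ = 109.14°  ·
  (2,4): δ = 34.05°  ✓
  (2,5): δ = 33.59°  ✓
  (3,4): δ = 104.91°  ·
  (3,5): δ = 37.27°  ✓
  (4,5): δ = 112.37°  ·
antipodal pairs: 7

count = 7; pairs: (0,3), (0,4), (1,3), (1,4), (2,4), (2,5), (3,5)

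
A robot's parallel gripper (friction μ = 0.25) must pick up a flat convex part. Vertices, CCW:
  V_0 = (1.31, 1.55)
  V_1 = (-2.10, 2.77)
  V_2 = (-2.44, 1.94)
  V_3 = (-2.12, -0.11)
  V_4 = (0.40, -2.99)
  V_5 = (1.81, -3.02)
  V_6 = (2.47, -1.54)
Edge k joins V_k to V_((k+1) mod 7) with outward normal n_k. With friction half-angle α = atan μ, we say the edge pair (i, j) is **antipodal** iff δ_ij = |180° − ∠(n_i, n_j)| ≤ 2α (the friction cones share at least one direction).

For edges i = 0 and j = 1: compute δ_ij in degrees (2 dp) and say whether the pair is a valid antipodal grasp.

δ = 92.59°, invalid

α = atan 0.25 = 14.04°;  2α = 28.07°
edge 0: e_0 = (-3.41, +1.22);  n_0 = (+0.3369, +0.9416)
edge 1: e_1 = (-0.34, -0.83);  n_1 = (-0.9254, +0.3791)
∠(n_0, n_1) = 87.41°
δ = |180° − 87.41°| = 92.59°
92.59° > 2α = 28.07°  →  invalid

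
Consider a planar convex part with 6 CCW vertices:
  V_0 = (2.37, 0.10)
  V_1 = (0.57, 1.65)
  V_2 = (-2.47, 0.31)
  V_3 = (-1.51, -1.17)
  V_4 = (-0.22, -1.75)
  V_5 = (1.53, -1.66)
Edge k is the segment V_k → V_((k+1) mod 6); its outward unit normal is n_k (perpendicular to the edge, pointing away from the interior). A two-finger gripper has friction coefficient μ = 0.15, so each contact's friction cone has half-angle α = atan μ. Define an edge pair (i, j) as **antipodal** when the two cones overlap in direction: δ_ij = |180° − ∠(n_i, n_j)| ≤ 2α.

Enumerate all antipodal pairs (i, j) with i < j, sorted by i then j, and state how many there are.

α = atan 0.15 = 8.53°;  2α = 17.06°
n_0 = (+0.6525, +0.7578)
n_1 = (-0.4033, +0.9150)
n_2 = (-0.8390, -0.5442)
n_3 = (-0.4101, -0.9121)
n_4 = (+0.0514, -0.9987)
n_5 = (+0.9025, -0.4307)
  (0,1): δ = 115.48°  ·
  (0,2): δ = 16.30°  ✓
  (0,3): δ = 16.52°  ✓
  (0,4): δ = 43.68°  ·
  (0,5): δ = 105.22°  ·
  (1,2): δ = 80.82°  ·
  (1,3): δ = 48.00°  ·
  (1,4): δ = 20.84°  ·
  (1,5): δ = 40.70°  ·
  (2,3): δ = 147.18°  ·
  (2,4): δ = 120.03°  ·
  (2,5): δ = 58.48°  ·
  (3,4): δ = 152.85°  ·
  (3,5): δ = 91.30°  ·
  (4,5): δ = 118.46°  ·
antipodal pairs: 2

count = 2; pairs: (0,2), (0,3)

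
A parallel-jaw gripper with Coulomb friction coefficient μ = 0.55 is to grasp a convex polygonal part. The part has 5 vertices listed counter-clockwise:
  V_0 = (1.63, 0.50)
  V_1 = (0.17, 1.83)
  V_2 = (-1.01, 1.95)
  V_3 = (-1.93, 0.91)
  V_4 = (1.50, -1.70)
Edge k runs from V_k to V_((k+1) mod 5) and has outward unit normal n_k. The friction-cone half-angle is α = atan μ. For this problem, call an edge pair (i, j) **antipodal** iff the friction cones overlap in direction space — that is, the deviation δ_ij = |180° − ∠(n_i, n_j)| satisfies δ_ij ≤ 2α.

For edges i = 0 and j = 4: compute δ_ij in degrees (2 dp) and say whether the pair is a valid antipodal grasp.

δ = 128.95°, invalid

α = atan 0.55 = 28.81°;  2α = 57.62°
edge 0: e_0 = (-1.46, +1.33);  n_0 = (+0.6734, +0.7393)
edge 4: e_4 = (+0.13, +2.20);  n_4 = (+0.9983, -0.0590)
∠(n_0, n_4) = 51.05°
δ = |180° − 51.05°| = 128.95°
128.95° > 2α = 57.62°  →  invalid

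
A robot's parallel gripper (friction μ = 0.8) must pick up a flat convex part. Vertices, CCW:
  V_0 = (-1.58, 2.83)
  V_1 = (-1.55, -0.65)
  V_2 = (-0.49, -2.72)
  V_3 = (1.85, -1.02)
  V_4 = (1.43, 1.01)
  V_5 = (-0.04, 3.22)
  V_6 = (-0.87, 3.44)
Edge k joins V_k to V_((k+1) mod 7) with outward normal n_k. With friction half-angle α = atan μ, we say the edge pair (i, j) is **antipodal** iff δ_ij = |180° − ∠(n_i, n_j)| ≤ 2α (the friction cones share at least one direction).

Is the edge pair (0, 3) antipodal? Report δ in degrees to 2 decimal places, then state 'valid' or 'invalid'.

α = atan 0.8 = 38.66°;  2α = 77.32°
edge 0: e_0 = (+0.03, -3.48);  n_0 = (-1.0000, -0.0086)
edge 3: e_3 = (-0.42, +2.03);  n_3 = (+0.9793, +0.2026)
∠(n_0, n_3) = 168.80°
δ = |180° − 168.80°| = 11.20°
11.20° ≤ 2α = 77.32°  →  valid

δ = 11.20°, valid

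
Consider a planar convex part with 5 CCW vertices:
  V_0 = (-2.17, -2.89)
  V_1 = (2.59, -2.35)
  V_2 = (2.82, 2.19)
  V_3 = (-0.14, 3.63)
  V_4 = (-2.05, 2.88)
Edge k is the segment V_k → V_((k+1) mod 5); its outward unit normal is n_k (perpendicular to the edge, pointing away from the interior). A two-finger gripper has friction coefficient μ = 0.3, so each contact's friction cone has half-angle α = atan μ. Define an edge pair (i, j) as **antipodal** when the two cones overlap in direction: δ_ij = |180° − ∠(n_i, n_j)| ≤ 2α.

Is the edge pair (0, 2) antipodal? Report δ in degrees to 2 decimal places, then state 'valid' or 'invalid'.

δ = 32.41°, valid

α = atan 0.3 = 16.70°;  2α = 33.40°
edge 0: e_0 = (+4.76, +0.54);  n_0 = (+0.1127, -0.9936)
edge 2: e_2 = (-2.96, +1.44);  n_2 = (+0.4375, +0.8992)
∠(n_0, n_2) = 147.59°
δ = |180° − 147.59°| = 32.41°
32.41° ≤ 2α = 33.40°  →  valid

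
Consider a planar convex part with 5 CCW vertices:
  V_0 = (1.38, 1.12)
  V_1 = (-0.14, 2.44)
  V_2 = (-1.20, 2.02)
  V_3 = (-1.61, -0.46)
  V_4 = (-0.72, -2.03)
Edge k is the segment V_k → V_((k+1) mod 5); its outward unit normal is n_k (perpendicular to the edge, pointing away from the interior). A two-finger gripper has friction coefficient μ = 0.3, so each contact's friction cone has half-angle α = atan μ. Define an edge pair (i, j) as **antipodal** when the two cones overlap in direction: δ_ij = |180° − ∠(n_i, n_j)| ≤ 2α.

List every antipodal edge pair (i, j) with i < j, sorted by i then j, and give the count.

α = atan 0.3 = 16.70°;  2α = 33.40°
n_0 = (+0.6557, +0.7550)
n_1 = (-0.3684, +0.9297)
n_2 = (-0.9866, +0.1631)
n_3 = (-0.8699, -0.4932)
n_4 = (+0.8321, -0.5547)
  (0,1): δ = 117.41°  ·
  (0,2): δ = 58.42°  ·
  (0,3): δ = 19.48°  ✓
  (0,4): δ = 97.28°  ·
  (1,2): δ = 121.00°  ·
  (1,3): δ = 82.07°  ·
  (1,4): δ = 34.70°  ·
  (2,3): δ = 141.06°  ·
  (2,4): δ = 24.30°  ✓
  (3,4): δ = 63.24°  ·
antipodal pairs: 2

count = 2; pairs: (0,3), (2,4)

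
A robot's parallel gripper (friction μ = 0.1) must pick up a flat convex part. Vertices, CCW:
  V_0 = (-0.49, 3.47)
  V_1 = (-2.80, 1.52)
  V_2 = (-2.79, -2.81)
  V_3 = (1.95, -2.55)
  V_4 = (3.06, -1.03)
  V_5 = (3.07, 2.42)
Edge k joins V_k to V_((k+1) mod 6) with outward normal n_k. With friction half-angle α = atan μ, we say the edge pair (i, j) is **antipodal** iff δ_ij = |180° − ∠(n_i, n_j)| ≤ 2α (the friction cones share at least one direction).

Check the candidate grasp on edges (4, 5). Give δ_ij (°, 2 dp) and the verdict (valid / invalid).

α = atan 0.1 = 5.71°;  2α = 11.42°
edge 4: e_4 = (+0.01, +3.45);  n_4 = (+1.0000, -0.0029)
edge 5: e_5 = (-3.56, +1.05);  n_5 = (+0.2829, +0.9592)
∠(n_4, n_5) = 73.73°
δ = |180° − 73.73°| = 106.27°
106.27° > 2α = 11.42°  →  invalid

δ = 106.27°, invalid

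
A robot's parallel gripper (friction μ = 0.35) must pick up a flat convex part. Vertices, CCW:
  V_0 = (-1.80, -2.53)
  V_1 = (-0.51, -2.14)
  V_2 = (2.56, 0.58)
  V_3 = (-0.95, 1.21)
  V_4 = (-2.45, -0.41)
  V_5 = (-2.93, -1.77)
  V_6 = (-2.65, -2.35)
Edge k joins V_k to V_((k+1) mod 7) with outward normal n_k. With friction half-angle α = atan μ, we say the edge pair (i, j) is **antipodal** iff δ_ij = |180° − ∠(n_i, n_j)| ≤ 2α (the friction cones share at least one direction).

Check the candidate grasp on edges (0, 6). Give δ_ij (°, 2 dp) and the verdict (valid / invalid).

α = atan 0.35 = 19.29°;  2α = 38.58°
edge 0: e_0 = (+1.29, +0.39);  n_0 = (+0.2894, -0.9572)
edge 6: e_6 = (+0.85, -0.18);  n_6 = (-0.2072, -0.9783)
∠(n_0, n_6) = 28.78°
δ = |180° − 28.78°| = 151.22°
151.22° > 2α = 38.58°  →  invalid

δ = 151.22°, invalid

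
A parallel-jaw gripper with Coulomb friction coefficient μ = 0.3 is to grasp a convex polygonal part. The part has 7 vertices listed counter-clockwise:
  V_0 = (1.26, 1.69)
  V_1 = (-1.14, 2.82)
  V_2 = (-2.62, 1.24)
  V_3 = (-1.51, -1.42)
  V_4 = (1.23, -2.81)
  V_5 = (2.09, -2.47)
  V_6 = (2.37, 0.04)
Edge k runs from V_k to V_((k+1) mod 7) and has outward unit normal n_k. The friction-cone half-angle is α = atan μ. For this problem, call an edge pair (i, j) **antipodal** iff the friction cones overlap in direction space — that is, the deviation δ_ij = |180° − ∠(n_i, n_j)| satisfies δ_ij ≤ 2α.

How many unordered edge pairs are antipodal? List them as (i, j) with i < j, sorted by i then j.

count = 5; pairs: (0,3), (1,4), (2,5), (2,6), (3,6)

α = atan 0.3 = 16.70°;  2α = 33.40°
n_0 = (+0.4260, +0.9047)
n_1 = (-0.7298, +0.6836)
n_2 = (-0.9229, -0.3851)
n_3 = (-0.4524, -0.8918)
n_4 = (+0.3677, -0.9300)
n_5 = (+0.9938, -0.1109)
n_6 = (+0.8297, +0.5582)
  (0,1): δ = 107.92°  ·
  (0,2): δ = 42.14°  ·
  (0,3): δ = 1.69°  ✓
  (0,4): δ = 46.78°  ·
  (0,5): δ = 108.85°  ·
  (0,6): δ = 149.14°  ·
  (1,2): δ = 114.22°  ·
  (1,3): δ = 73.77°  ·
  (1,4): δ = 25.30°  ✓
  (1,5): δ = 36.76°  ·
  (1,6): δ = 77.06°  ·
  (2,3): δ = 139.55°  ·
  (2,4): δ = 91.08°  ·
  (2,5): δ = 29.02°  ✓
  (2,6): δ = 11.28°  ✓
  (3,4): δ = 131.53°  ·
  (3,5): δ = 69.47°  ·
  (3,6): δ = 29.17°  ✓
  (4,5): δ = 117.94°  ·
  (4,6): δ = 77.64°  ·
  (5,6): δ = 139.70°  ·
antipodal pairs: 5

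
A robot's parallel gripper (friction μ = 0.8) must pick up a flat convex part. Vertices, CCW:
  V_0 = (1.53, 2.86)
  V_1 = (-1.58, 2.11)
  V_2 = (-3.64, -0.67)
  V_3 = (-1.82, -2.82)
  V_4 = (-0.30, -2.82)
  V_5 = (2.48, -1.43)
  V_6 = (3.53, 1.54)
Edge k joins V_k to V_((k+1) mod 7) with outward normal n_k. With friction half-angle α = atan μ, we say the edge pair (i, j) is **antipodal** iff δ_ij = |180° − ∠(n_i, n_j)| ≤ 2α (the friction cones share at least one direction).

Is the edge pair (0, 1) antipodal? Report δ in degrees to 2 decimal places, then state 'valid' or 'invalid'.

δ = 140.10°, invalid

α = atan 0.8 = 38.66°;  2α = 77.32°
edge 0: e_0 = (-3.11, -0.75);  n_0 = (-0.2344, +0.9721)
edge 1: e_1 = (-2.06, -2.78);  n_1 = (-0.8035, +0.5954)
∠(n_0, n_1) = 39.90°
δ = |180° − 39.90°| = 140.10°
140.10° > 2α = 77.32°  →  invalid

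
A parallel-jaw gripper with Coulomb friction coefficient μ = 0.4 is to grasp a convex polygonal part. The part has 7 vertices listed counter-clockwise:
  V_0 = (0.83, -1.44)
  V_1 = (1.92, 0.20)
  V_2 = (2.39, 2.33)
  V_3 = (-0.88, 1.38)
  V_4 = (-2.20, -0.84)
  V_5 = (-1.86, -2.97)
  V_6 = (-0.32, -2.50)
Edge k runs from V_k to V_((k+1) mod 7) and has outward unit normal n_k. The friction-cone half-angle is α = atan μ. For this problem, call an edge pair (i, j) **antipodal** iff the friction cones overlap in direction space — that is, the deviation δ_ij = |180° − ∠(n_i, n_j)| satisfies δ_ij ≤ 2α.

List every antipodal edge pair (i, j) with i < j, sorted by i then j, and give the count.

α = atan 0.4 = 21.80°;  2α = 43.60°
n_0 = (+0.8328, -0.5535)
n_1 = (+0.9765, -0.2155)
n_2 = (-0.2790, +0.9603)
n_3 = (-0.8595, +0.5111)
n_4 = (-0.9875, -0.1576)
n_5 = (+0.2919, -0.9564)
n_6 = (+0.6777, -0.7353)
  (0,1): δ = 158.83°  ·
  (0,2): δ = 40.19°  ✓
  (0,3): δ = 2.87°  ✓
  (0,4): δ = 42.68°  ✓
  (0,5): δ = 140.58°  ·
  (0,6): δ = 166.28°  ·
  (1,2): δ = 61.36°  ·
  (1,3): δ = 18.29°  ✓
  (1,4): δ = 21.51°  ✓
  (1,5): δ = 119.42°  ·
  (1,6): δ = 145.11°  ·
  (2,3): δ = 136.94°  ·
  (2,4): δ = 97.13°  ·
  (2,5): δ = 0.77°  ✓
  (2,6): δ = 26.47°  ✓
  (3,4): δ = 140.20°  ·
  (3,5): δ = 42.29°  ✓
  (3,6): δ = 16.60°  ✓
  (4,5): δ = 82.10°  ·
  (4,6): δ = 56.40°  ·
  (5,6): δ = 154.30°  ·
antipodal pairs: 9

count = 9; pairs: (0,2), (0,3), (0,4), (1,3), (1,4), (2,5), (2,6), (3,5), (3,6)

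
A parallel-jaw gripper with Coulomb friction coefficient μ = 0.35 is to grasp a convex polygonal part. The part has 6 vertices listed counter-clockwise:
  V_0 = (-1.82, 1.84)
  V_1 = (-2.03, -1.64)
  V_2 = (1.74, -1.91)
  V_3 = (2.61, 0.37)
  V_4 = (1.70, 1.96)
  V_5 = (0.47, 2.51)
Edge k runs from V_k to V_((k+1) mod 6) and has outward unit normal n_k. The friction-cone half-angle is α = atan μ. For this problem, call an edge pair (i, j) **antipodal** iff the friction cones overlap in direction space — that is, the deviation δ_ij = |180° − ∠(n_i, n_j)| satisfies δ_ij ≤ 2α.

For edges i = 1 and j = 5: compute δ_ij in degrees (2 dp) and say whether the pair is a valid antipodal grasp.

δ = 20.40°, valid

α = atan 0.35 = 19.29°;  2α = 38.58°
edge 1: e_1 = (+3.77, -0.27);  n_1 = (-0.0714, -0.9974)
edge 5: e_5 = (-2.29, -0.67);  n_5 = (-0.2808, +0.9598)
∠(n_1, n_5) = 159.60°
δ = |180° − 159.60°| = 20.40°
20.40° ≤ 2α = 38.58°  →  valid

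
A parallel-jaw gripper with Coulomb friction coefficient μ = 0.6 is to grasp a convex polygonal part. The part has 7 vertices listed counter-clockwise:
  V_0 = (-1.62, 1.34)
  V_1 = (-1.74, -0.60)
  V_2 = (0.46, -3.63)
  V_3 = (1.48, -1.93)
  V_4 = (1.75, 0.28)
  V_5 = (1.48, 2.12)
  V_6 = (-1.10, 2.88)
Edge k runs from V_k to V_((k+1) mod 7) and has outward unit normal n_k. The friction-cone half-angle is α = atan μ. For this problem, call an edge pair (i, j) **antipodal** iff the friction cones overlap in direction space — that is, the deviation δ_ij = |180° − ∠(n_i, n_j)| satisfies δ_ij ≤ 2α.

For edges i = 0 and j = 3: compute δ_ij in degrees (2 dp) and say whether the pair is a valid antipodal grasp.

δ = 3.43°, valid

α = atan 0.6 = 30.96°;  2α = 61.93°
edge 0: e_0 = (-0.12, -1.94);  n_0 = (-0.9981, +0.0617)
edge 3: e_3 = (+0.27, +2.21);  n_3 = (+0.9926, -0.1213)
∠(n_0, n_3) = 176.57°
δ = |180° − 176.57°| = 3.43°
3.43° ≤ 2α = 61.93°  →  valid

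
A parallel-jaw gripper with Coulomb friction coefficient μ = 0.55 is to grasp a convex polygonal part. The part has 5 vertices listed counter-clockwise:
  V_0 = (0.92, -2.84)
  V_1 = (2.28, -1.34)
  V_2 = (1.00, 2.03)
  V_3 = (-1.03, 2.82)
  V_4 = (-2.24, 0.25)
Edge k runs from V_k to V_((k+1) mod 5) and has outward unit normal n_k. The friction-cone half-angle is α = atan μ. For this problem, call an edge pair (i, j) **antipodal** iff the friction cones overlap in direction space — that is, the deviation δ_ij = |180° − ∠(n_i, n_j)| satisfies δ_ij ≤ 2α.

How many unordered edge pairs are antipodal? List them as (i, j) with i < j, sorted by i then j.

α = atan 0.55 = 28.81°;  2α = 57.62°
n_0 = (+0.7408, -0.6717)
n_1 = (+0.9348, +0.3551)
n_2 = (+0.3627, +0.9319)
n_3 = (-0.9047, +0.4260)
n_4 = (-0.6991, -0.7150)
  (0,1): δ = 117.00°  ·
  (0,2): δ = 69.07°  ·
  (0,3): δ = 16.99°  ✓
  (0,4): δ = 87.84°  ·
  (1,2): δ = 132.06°  ·
  (1,3): δ = 46.01°  ✓
  (1,4): δ = 24.84°  ✓
  (2,3): δ = 93.95°  ·
  (2,4): δ = 23.09°  ✓
  (3,4): δ = 109.15°  ·
antipodal pairs: 4

count = 4; pairs: (0,3), (1,3), (1,4), (2,4)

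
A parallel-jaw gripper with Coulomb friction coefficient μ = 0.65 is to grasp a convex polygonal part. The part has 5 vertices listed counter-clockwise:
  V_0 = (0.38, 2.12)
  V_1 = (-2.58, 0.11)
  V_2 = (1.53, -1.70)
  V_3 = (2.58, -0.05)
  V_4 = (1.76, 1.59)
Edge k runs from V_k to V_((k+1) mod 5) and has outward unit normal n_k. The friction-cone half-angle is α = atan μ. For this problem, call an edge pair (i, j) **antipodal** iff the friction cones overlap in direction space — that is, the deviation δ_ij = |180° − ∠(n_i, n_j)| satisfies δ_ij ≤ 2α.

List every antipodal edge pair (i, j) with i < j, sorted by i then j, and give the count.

α = atan 0.65 = 33.02°;  2α = 66.05°
n_0 = (-0.5618, +0.8273)
n_1 = (-0.4030, -0.9152)
n_2 = (+0.8437, -0.5369)
n_3 = (+0.8944, +0.4472)
n_4 = (+0.3585, +0.9335)
  (0,1): δ = 57.95°  ✓
  (0,2): δ = 23.35°  ✓
  (0,3): δ = 82.39°  ·
  (0,4): δ = 124.81°  ·
  (1,2): δ = 98.70°  ·
  (1,3): δ = 39.67°  ✓
  (1,4): δ = 2.76°  ✓
  (2,3): δ = 120.96°  ·
  (2,4): δ = 78.54°  ·
  (3,4): δ = 137.57°  ·
antipodal pairs: 4

count = 4; pairs: (0,1), (0,2), (1,3), (1,4)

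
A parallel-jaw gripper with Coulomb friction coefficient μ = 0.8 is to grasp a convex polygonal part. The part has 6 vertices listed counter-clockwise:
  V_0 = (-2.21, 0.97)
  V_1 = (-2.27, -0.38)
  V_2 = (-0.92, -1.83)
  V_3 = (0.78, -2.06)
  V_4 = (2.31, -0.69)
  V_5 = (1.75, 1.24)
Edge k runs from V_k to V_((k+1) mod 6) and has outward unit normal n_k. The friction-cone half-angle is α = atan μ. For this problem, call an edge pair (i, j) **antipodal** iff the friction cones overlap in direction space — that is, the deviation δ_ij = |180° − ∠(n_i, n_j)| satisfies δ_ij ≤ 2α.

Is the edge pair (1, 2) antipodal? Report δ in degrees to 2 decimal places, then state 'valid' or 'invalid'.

δ = 140.66°, invalid

α = atan 0.8 = 38.66°;  2α = 77.32°
edge 1: e_1 = (+1.35, -1.45);  n_1 = (-0.7319, -0.6814)
edge 2: e_2 = (+1.70, -0.23);  n_2 = (-0.1341, -0.9910)
∠(n_1, n_2) = 39.34°
δ = |180° − 39.34°| = 140.66°
140.66° > 2α = 77.32°  →  invalid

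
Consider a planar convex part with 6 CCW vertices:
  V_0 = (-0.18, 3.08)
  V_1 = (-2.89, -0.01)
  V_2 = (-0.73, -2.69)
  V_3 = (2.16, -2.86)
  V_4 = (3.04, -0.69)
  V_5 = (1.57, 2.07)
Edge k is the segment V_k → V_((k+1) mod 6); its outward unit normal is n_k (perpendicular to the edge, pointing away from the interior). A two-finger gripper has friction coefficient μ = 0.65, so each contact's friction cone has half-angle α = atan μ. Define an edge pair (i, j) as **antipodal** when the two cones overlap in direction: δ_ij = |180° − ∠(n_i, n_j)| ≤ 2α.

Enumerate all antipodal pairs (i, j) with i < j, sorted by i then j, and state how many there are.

α = atan 0.65 = 33.02°;  2α = 66.05°
n_0 = (-0.7518, +0.6594)
n_1 = (-0.7786, -0.6275)
n_2 = (-0.0587, -0.9983)
n_3 = (+0.9267, -0.3758)
n_4 = (+0.8826, +0.4701)
n_5 = (+0.4999, +0.8661)
  (0,1): δ = 99.88°  ·
  (0,2): δ = 52.11°  ✓
  (0,3): δ = 19.18°  ✓
  (0,4): δ = 69.29°  ·
  (0,5): δ = 101.26°  ·
  (1,2): δ = 132.23°  ·
  (1,3): δ = 60.94°  ✓
  (1,4): δ = 10.83°  ✓
  (1,5): δ = 21.14°  ✓
  (2,3): δ = 108.71°  ·
  (2,4): δ = 58.59°  ✓
  (2,5): δ = 26.62°  ✓
  (3,4): δ = 129.89°  ·
  (3,5): δ = 97.92°  ·
  (4,5): δ = 148.03°  ·
antipodal pairs: 7

count = 7; pairs: (0,2), (0,3), (1,3), (1,4), (1,5), (2,4), (2,5)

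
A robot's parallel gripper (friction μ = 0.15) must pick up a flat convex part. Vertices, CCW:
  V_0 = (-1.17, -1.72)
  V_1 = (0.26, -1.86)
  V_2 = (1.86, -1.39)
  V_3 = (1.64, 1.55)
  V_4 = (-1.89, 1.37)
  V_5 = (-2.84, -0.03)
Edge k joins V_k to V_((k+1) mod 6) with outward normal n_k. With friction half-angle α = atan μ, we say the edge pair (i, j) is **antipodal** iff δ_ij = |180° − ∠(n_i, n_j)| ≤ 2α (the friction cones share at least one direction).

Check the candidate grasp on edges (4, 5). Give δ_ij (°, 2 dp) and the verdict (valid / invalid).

α = atan 0.15 = 8.53°;  2α = 17.06°
edge 4: e_4 = (-0.95, -1.40);  n_4 = (-0.8275, +0.5615)
edge 5: e_5 = (+1.67, -1.69);  n_5 = (-0.7113, -0.7029)
∠(n_4, n_5) = 78.82°
δ = |180° − 78.82°| = 101.18°
101.18° > 2α = 17.06°  →  invalid

δ = 101.18°, invalid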